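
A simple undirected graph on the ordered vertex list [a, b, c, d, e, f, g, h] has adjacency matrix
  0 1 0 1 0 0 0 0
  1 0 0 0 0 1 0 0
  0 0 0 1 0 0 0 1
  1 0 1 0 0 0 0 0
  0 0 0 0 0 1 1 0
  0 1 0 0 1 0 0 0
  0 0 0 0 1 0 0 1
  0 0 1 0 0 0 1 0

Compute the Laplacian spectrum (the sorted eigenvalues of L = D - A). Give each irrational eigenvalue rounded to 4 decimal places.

Reading degrees in the order [a, b, c, d, e, f, g, h] gives [2, 2, 2, 2, 2, 2, 2, 2]; set D = diag(2, 2, 2, 2, 2, 2, 2, 2) and form L = D - A. L is symmetric positive semidefinite, so every eigenvalue is real and nonnegative. The single zero eigenvalue shows the graph is connected. There is one zero in the spectrum, matching the 1 component.

[0, 0.5858, 0.5858, 2, 2, 3.4142, 3.4142, 4]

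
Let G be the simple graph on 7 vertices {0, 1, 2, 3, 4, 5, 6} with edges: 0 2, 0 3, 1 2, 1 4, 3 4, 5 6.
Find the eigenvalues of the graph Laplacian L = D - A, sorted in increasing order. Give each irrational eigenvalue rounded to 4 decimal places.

[0, 0, 1.3820, 1.3820, 2, 3.6180, 3.6180]

With the vertex order [0, 1, 2, 3, 4, 5, 6], the degrees are [2, 2, 2, 2, 2, 1, 1], giving D = diag(2, 2, 2, 2, 2, 1, 1) and L = D - A. Diagonalising L (or applying a numerical eigensolver to the 7x7 matrix) gives the spectrum above. The 2 zero eigenvalues correspond to the 2 connected components.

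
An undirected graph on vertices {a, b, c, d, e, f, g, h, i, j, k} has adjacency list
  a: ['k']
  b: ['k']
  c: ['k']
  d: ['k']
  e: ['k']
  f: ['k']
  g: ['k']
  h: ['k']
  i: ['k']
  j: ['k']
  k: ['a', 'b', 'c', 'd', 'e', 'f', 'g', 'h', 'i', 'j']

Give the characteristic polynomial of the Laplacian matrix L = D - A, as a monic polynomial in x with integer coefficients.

x^11 - 20x^10 + 135x^9 - 480x^8 + 1050x^7 - 1512x^6 + 1470x^5 - 960x^4 + 405x^3 - 100x^2 + 11x

Each diagonal entry of L is the vertex degree and each off-diagonal entry is -1 where an edge is present, 0 otherwise; in the order [a, b, c, d, e, f, g, h, i, j, k] the diagonal is [1, 1, 1, 1, 1, 1, 1, 1, 1, 1, 10]. Computing det(xI - L) by cofactor expansion (or equivalently via sum-over-permutations) gives x^11 - 20x^10 + 135x^9 - 480x^8 + 1050x^7 - 1512x^6 + 1470x^5 - 960x^4 + 405x^3 - 100x^2 + 11x. Since p(0) = det(-L) = 0, x divides p(x). The eigenvalues sum to 20, which equals trace(L) = 2|E|.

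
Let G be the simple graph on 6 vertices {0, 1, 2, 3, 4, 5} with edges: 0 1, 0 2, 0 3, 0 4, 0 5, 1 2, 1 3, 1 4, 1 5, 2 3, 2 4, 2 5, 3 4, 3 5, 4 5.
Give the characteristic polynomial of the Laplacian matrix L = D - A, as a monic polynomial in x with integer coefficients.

Each diagonal entry of L is the vertex degree and each off-diagonal entry is -1 where an edge is present, 0 otherwise; in the order [0, 1, 2, 3, 4, 5] the diagonal is [5, 5, 5, 5, 5, 5]. The eigenvalues of L are [0, 6, 6, 6, 6, 6]; the characteristic polynomial is the product of (x - lambda_i), which multiplies out to x^6 - 30x^5 + 360x^4 - 2160x^3 + 6480x^2 - 7776x. The coefficient of x^5 equals -trace(L) = -30, matching the sum of degrees. There is one zero in the spectrum, matching the 1 component.

x^6 - 30x^5 + 360x^4 - 2160x^3 + 6480x^2 - 7776x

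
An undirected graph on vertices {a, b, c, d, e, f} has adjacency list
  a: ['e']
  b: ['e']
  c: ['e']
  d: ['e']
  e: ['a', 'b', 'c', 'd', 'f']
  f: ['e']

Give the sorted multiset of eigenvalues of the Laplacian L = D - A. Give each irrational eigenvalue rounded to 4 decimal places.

[0, 1, 1, 1, 1, 6]

With the vertex order [a, b, c, d, e, f], the degrees are [1, 1, 1, 1, 5, 1], giving D = diag(1, 1, 1, 1, 5, 1) and L = D - A. Diagonalising L (or applying a numerical eigensolver to the 6x6 matrix) gives the spectrum above. The single zero eigenvalue shows the graph is connected.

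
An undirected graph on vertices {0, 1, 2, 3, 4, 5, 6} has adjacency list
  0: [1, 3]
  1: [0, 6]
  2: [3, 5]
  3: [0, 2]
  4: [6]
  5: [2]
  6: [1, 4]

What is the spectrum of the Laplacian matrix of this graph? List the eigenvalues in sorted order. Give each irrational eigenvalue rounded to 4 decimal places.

[0, 0.1981, 0.7530, 1.5550, 2.4450, 3.2470, 3.8019]

With the vertex order [0, 1, 2, 3, 4, 5, 6], the degrees are [2, 2, 2, 2, 1, 1, 2], giving D = diag(2, 2, 2, 2, 1, 1, 2) and L = D - A. L is symmetric positive semidefinite, so every eigenvalue is real and nonnegative. The single zero eigenvalue shows the graph is connected. The eigenvalues sum to 12, which equals trace(L) = 2|E|.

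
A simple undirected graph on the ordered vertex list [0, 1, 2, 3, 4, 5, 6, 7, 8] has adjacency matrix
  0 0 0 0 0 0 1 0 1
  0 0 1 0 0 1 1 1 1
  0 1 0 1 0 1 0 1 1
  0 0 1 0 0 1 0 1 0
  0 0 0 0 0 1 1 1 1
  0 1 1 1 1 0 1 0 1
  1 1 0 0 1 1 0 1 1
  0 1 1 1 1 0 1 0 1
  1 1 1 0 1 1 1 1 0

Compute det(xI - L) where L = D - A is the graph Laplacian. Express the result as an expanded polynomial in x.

x^9 - 44x^8 + 828x^7 - 8680x^6 + 55256x^5 - 217824x^4 + 516582x^3 - 669402x^2 + 359748x

Reading degrees in the order [0, 1, 2, 3, 4, 5, 6, 7, 8] gives [2, 5, 5, 3, 4, 6, 6, 6, 7]; set D = diag(2, 5, 5, 3, 4, 6, 6, 6, 7) and form L = D - A. L has integer entries, so p(x) = det(xI - L) has integer coefficients. Expanding the determinant yields x^9 - 44x^8 + 828x^7 - 8680x^6 + 55256x^5 - 217824x^4 + 516582x^3 - 669402x^2 + 359748x. Since p(0) = det(-L) = 0, x divides p(x). There is one zero in the spectrum, matching the 1 component. The largest eigenvalue, 8.2706, is at most the vertex count 9.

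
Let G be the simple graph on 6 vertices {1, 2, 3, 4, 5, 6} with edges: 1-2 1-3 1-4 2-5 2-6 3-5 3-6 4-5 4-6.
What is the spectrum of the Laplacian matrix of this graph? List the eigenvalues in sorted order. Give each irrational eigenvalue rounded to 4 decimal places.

[0, 3, 3, 3, 3, 6]

Reading degrees in the order [1, 2, 3, 4, 5, 6] gives [3, 3, 3, 3, 3, 3]; set D = diag(3, 3, 3, 3, 3, 3) and form L = D - A. The multiplicity of 0 as a Laplacian eigenvalue equals the number of connected components. The single zero eigenvalue shows the graph is connected. The largest eigenvalue, 6, is at most the vertex count 6. The eigenvalues sum to 18, which equals trace(L) = 2|E|.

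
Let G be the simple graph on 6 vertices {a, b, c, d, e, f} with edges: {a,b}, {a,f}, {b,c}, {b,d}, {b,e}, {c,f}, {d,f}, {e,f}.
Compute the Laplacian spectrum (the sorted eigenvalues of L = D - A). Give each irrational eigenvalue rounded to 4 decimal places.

Reading degrees in the order [a, b, c, d, e, f] gives [2, 4, 2, 2, 2, 4]; set D = diag(2, 4, 2, 2, 2, 4) and form L = D - A. Since every row of L sums to 0, the all-ones vector is in the kernel and 0 is an eigenvalue. The single zero eigenvalue shows the graph is connected. The largest eigenvalue, 6, is at most the vertex count 6.

[0, 2, 2, 2, 4, 6]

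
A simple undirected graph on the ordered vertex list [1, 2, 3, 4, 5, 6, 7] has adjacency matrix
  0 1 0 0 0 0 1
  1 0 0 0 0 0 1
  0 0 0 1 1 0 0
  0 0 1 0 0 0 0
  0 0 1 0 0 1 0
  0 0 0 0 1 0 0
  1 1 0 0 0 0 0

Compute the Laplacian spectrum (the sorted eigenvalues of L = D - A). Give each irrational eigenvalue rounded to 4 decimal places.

[0, 0, 0.5858, 2, 3, 3, 3.4142]

Each diagonal entry of L is the vertex degree and each off-diagonal entry is -1 where an edge is present, 0 otherwise; in the order [1, 2, 3, 4, 5, 6, 7] the diagonal is [2, 2, 2, 1, 2, 1, 2]. L is symmetric positive semidefinite, so every eigenvalue is real and nonnegative. The 2 zero eigenvalues correspond to the 2 connected components.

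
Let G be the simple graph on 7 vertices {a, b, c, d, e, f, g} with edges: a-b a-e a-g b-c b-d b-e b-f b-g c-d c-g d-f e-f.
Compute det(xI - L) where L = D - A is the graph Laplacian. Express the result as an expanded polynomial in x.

x^7 - 24x^6 + 231x^5 - 1140x^4 + 3036x^3 - 4128x^2 + 2240x

Each diagonal entry of L is the vertex degree and each off-diagonal entry is -1 where an edge is present, 0 otherwise; in the order [a, b, c, d, e, f, g] the diagonal is [3, 6, 3, 3, 3, 3, 3]. L has integer entries, so p(x) = det(xI - L) has integer coefficients. Expanding the determinant yields x^7 - 24x^6 + 231x^5 - 1140x^4 + 3036x^3 - 4128x^2 + 2240x. The coefficient of x^6 equals -trace(L) = -24, matching the sum of degrees. There is one zero in the spectrum, matching the 1 component.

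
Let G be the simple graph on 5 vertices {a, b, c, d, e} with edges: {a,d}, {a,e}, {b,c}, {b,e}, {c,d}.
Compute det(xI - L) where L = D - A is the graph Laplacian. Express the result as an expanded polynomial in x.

Each diagonal entry of L is the vertex degree and each off-diagonal entry is -1 where an edge is present, 0 otherwise; in the order [a, b, c, d, e] the diagonal is [2, 2, 2, 2, 2]. L has integer entries, so p(x) = det(xI - L) has integer coefficients. Expanding the determinant yields x^5 - 10x^4 + 35x^3 - 50x^2 + 25x. Since p(0) = det(-L) = 0, x divides p(x). The largest eigenvalue, 3.6180, is at most the vertex count 5. By the matrix-tree theorem the graph has (1/5) * product of the nonzero eigenvalues = 5 spanning trees.

x^5 - 10x^4 + 35x^3 - 50x^2 + 25x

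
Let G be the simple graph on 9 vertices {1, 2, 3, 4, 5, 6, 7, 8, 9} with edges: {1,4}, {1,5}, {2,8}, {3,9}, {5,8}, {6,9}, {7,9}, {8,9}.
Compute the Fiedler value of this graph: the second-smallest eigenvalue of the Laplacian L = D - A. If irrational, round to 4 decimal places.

0.2022

Each diagonal entry of L is the vertex degree and each off-diagonal entry is -1 where an edge is present, 0 otherwise; in the order [1, 2, 3, 4, 5, 6, 7, 8, 9] the diagonal is [2, 1, 1, 1, 2, 1, 1, 3, 4]. The smallest Laplacian eigenvalue is always 0. The next one, lambda_2 = 0.2022, measures how hard the graph is to disconnect: larger values mean better connectivity.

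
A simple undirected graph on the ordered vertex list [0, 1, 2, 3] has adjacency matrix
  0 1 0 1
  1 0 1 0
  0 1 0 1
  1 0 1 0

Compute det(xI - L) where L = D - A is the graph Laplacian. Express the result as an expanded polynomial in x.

With the vertex order [0, 1, 2, 3], the degrees are [2, 2, 2, 2], giving D = diag(2, 2, 2, 2) and L = D - A. Computing det(xI - L) by cofactor expansion (or equivalently via sum-over-permutations) gives x^4 - 8x^3 + 20x^2 - 16x. Since p(0) = det(-L) = 0, x divides p(x). By the matrix-tree theorem the graph has (1/4) * product of the nonzero eigenvalues = 4 spanning trees.

x^4 - 8x^3 + 20x^2 - 16x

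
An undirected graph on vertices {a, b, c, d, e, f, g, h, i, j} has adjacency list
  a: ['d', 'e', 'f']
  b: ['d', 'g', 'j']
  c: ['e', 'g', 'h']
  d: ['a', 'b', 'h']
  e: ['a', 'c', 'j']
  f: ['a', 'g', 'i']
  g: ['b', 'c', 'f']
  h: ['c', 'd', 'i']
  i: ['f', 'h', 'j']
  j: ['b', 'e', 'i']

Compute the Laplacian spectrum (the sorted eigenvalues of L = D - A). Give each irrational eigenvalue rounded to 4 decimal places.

Reading degrees in the order [a, b, c, d, e, f, g, h, i, j] gives [3, 3, 3, 3, 3, 3, 3, 3, 3, 3]; set D = diag(3, 3, 3, 3, 3, 3, 3, 3, 3, 3) and form L = D - A. L is symmetric positive semidefinite, so every eigenvalue is real and nonnegative. By the matrix-tree theorem the graph has (1/10) * product of the nonzero eigenvalues = 2000 spanning trees.

[0, 2, 2, 2, 2, 2, 5, 5, 5, 5]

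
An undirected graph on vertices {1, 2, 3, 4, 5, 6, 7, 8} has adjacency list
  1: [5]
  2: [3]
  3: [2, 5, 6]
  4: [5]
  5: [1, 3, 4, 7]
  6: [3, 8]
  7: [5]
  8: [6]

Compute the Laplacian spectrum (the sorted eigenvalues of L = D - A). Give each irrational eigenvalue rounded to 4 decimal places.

Reading degrees in the order [1, 2, 3, 4, 5, 6, 7, 8] gives [1, 1, 3, 1, 4, 2, 1, 1]; set D = diag(1, 1, 3, 1, 4, 2, 1, 1) and form L = D - A. Since every row of L sums to 0, the all-ones vector is in the kernel and 0 is an eigenvalue. The largest eigenvalue, 5.2819, is at most the vertex count 8. The eigenvalues sum to 14, which equals trace(L) = 2|E|.

[0, 0.2888, 0.6742, 1, 1, 2.1694, 3.5857, 5.2819]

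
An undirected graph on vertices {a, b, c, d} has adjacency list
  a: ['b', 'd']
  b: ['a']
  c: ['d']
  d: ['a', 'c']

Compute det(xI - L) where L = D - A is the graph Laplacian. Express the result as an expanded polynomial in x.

x^4 - 6x^3 + 10x^2 - 4x

Each diagonal entry of L is the vertex degree and each off-diagonal entry is -1 where an edge is present, 0 otherwise; in the order [a, b, c, d] the diagonal is [2, 1, 1, 2]. Computing det(xI - L) by cofactor expansion (or equivalently via sum-over-permutations) gives x^4 - 6x^3 + 10x^2 - 4x. The constant term is 0 because L is singular (the all-ones vector lies in its kernel). The eigenvalues sum to 6, which equals trace(L) = 2|E|.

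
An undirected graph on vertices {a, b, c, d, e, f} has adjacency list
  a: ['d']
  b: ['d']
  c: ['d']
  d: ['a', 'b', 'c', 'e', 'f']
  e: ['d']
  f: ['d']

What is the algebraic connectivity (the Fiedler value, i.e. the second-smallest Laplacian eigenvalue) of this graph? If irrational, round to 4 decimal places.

With the vertex order [a, b, c, d, e, f], the degrees are [1, 1, 1, 5, 1, 1], giving D = diag(1, 1, 1, 5, 1, 1) and L = D - A. Computing the eigenvalues of L and sorting gives [0, 1, 1, 1, 1, 6]. The Fiedler value lambda_2 = 1 is strictly positive, so the graph is connected. There is one zero in the spectrum, matching the 1 component. By the matrix-tree theorem the graph has (1/6) * product of the nonzero eigenvalues = 1 spanning tree.

1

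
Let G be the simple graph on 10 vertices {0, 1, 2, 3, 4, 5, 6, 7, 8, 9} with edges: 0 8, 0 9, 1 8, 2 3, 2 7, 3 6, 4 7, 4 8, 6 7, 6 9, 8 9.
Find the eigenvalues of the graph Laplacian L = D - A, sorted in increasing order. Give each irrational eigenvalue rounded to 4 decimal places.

[0, 0, 0.4784, 1.1225, 1.4455, 2.3243, 2.7898, 3.6592, 4.9710, 5.2092]

With the vertex order [0, 1, 2, 3, 4, 5, 6, 7, 8, 9], the degrees are [2, 1, 2, 2, 2, 0, 3, 3, 4, 3], giving D = diag(2, 1, 2, 2, 2, 0, 3, 3, 4, 3) and L = D - A. The multiplicity of 0 as a Laplacian eigenvalue equals the number of connected components. The 2 zero eigenvalues correspond to the 2 connected components. The largest eigenvalue, 5.2092, is at most the vertex count 10.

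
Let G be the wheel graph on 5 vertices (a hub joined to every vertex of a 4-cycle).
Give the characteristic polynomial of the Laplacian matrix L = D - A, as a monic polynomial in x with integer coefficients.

x^5 - 16x^4 + 94x^3 - 240x^2 + 225x

The graph has 5 vertices and degree multiset [4, 3, 3, 3, 3]; D is the diagonal matrix of degrees and L = D - A. Computing det(xI - L) by cofactor expansion (or equivalently via sum-over-permutations) gives x^5 - 16x^4 + 94x^3 - 240x^2 + 225x. The coefficient of x^4 equals -trace(L) = -16, matching the sum of degrees.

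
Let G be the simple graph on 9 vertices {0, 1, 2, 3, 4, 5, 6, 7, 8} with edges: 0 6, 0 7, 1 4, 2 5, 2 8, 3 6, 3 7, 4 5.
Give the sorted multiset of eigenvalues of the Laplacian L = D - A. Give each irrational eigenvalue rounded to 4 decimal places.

[0, 0, 0.3820, 1.3820, 2, 2, 2.6180, 3.6180, 4]

With the vertex order [0, 1, 2, 3, 4, 5, 6, 7, 8], the degrees are [2, 1, 2, 2, 2, 2, 2, 2, 1], giving D = diag(2, 1, 2, 2, 2, 2, 2, 2, 1) and L = D - A. The multiplicity of 0 as a Laplacian eigenvalue equals the number of connected components. The 2 zero eigenvalues correspond to the 2 connected components. The largest eigenvalue, 4, is at most the vertex count 9. There are 2 zeros in the spectrum, matching the 2 components.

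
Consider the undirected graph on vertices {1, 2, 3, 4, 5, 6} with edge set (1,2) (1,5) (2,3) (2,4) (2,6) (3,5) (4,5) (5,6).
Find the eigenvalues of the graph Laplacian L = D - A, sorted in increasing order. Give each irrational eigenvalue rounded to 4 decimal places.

Each diagonal entry of L is the vertex degree and each off-diagonal entry is -1 where an edge is present, 0 otherwise; in the order [1, 2, 3, 4, 5, 6] the diagonal is [2, 4, 2, 2, 4, 2]. Since every row of L sums to 0, the all-ones vector is in the kernel and 0 is an eigenvalue.

[0, 2, 2, 2, 4, 6]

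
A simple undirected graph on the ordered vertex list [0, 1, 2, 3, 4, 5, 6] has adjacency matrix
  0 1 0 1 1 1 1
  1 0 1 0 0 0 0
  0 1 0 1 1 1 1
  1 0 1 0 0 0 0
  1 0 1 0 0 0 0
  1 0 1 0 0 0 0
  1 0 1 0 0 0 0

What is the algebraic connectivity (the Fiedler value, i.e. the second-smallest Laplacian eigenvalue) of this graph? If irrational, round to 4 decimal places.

2

Reading degrees in the order [0, 1, 2, 3, 4, 5, 6] gives [5, 2, 5, 2, 2, 2, 2]; set D = diag(5, 2, 5, 2, 2, 2, 2) and form L = D - A. Computing the eigenvalues of L and sorting gives [0, 2, 2, 2, 2, 5, 7]. The Fiedler value lambda_2 = 2 is strictly positive, so the graph is connected. There is one zero in the spectrum, matching the 1 component.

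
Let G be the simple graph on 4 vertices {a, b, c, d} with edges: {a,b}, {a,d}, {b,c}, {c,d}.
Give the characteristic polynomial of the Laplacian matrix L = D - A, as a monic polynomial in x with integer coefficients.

With the vertex order [a, b, c, d], the degrees are [2, 2, 2, 2], giving D = diag(2, 2, 2, 2) and L = D - A. L has integer entries, so p(x) = det(xI - L) has integer coefficients. Expanding the determinant yields x^4 - 8x^3 + 20x^2 - 16x. The constant term is 0 because L is singular (the all-ones vector lies in its kernel). The largest eigenvalue, 4, is at most the vertex count 4.

x^4 - 8x^3 + 20x^2 - 16x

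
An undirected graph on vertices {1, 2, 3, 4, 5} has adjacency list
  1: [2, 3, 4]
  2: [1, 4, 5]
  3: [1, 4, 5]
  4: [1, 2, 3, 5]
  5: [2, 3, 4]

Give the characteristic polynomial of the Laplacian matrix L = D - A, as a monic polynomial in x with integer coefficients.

Each diagonal entry of L is the vertex degree and each off-diagonal entry is -1 where an edge is present, 0 otherwise; in the order [1, 2, 3, 4, 5] the diagonal is [3, 3, 3, 4, 3]. The eigenvalues of L are [0, 3, 3, 5, 5]; the characteristic polynomial is the product of (x - lambda_i), which multiplies out to x^5 - 16x^4 + 94x^3 - 240x^2 + 225x. Since p(0) = det(-L) = 0, x divides p(x). By the matrix-tree theorem the graph has (1/5) * product of the nonzero eigenvalues = 45 spanning trees.

x^5 - 16x^4 + 94x^3 - 240x^2 + 225x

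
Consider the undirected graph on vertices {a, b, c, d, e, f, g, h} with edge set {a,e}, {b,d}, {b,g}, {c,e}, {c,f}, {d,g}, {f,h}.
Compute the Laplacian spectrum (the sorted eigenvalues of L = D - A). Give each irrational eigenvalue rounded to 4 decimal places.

With the vertex order [a, b, c, d, e, f, g, h], the degrees are [1, 2, 2, 2, 2, 2, 2, 1], giving D = diag(1, 2, 2, 2, 2, 2, 2, 1) and L = D - A. L is symmetric positive semidefinite, so every eigenvalue is real and nonnegative. The 2 zero eigenvalues correspond to the 2 connected components. The largest eigenvalue, 3.6180, is at most the vertex count 8.

[0, 0, 0.3820, 1.3820, 2.6180, 3, 3, 3.6180]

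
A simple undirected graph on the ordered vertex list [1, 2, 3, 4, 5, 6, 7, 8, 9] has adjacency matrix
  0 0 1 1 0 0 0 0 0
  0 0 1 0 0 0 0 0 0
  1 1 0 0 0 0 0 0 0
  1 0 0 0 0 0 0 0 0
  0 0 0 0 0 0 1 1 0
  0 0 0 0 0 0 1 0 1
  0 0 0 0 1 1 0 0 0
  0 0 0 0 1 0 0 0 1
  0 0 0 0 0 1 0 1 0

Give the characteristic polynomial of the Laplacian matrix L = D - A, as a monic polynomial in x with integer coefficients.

x^9 - 16x^8 + 105x^7 - 364x^6 + 715x^5 - 790x^4 + 450x^3 - 100x^2

With the vertex order [1, 2, 3, 4, 5, 6, 7, 8, 9], the degrees are [2, 1, 2, 1, 2, 2, 2, 2, 2], giving D = diag(2, 1, 2, 1, 2, 2, 2, 2, 2) and L = D - A. L has integer entries, so p(x) = det(xI - L) has integer coefficients. Expanding the determinant yields x^9 - 16x^8 + 105x^7 - 364x^6 + 715x^5 - 790x^4 + 450x^3 - 100x^2. Since p(0) = det(-L) = 0, x divides p(x). The largest eigenvalue, 3.6180, is at most the vertex count 9.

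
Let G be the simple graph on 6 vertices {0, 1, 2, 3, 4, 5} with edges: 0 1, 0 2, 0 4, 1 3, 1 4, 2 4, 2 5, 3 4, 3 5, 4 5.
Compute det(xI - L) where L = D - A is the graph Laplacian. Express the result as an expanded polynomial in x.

Reading degrees in the order [0, 1, 2, 3, 4, 5] gives [3, 3, 3, 3, 5, 3]; set D = diag(3, 3, 3, 3, 5, 3) and form L = D - A. Computing det(xI - L) by cofactor expansion (or equivalently via sum-over-permutations) gives x^6 - 20x^5 + 155x^4 - 580x^3 + 1045x^2 - 726x. Since p(0) = det(-L) = 0, x divides p(x). The largest eigenvalue, 6, is at most the vertex count 6. The eigenvalues sum to 20, which equals trace(L) = 2|E|.

x^6 - 20x^5 + 155x^4 - 580x^3 + 1045x^2 - 726x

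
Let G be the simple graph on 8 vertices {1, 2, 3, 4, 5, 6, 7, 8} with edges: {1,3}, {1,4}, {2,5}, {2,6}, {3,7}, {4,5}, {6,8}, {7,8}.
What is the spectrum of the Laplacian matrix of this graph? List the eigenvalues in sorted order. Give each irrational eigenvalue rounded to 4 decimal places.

[0, 0.5858, 0.5858, 2, 2, 3.4142, 3.4142, 4]

With the vertex order [1, 2, 3, 4, 5, 6, 7, 8], the degrees are [2, 2, 2, 2, 2, 2, 2, 2], giving D = diag(2, 2, 2, 2, 2, 2, 2, 2) and L = D - A. The multiplicity of 0 as a Laplacian eigenvalue equals the number of connected components. There is one zero in the spectrum, matching the 1 component. The eigenvalues sum to 16, which equals trace(L) = 2|E|.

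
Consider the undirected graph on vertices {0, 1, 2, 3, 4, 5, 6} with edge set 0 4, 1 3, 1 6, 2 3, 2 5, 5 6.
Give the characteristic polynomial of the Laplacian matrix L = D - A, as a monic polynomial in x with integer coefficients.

Reading degrees in the order [0, 1, 2, 3, 4, 5, 6] gives [1, 2, 2, 2, 1, 2, 2]; set D = diag(1, 2, 2, 2, 1, 2, 2) and form L = D - A. Computing det(xI - L) by cofactor expansion (or equivalently via sum-over-permutations) gives x^7 - 12x^6 + 55x^5 - 120x^4 + 125x^3 - 50x^2. Since p(0) = det(-L) = 0, x divides p(x). The eigenvalues sum to 12, which equals trace(L) = 2|E|.

x^7 - 12x^6 + 55x^5 - 120x^4 + 125x^3 - 50x^2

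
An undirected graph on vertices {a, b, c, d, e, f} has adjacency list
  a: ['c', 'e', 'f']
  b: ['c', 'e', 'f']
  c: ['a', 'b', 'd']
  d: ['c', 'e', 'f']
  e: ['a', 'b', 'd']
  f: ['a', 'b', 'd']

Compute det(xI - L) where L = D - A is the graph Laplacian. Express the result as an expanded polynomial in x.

Each diagonal entry of L is the vertex degree and each off-diagonal entry is -1 where an edge is present, 0 otherwise; in the order [a, b, c, d, e, f] the diagonal is [3, 3, 3, 3, 3, 3]. The eigenvalues of L are [0, 3, 3, 3, 3, 6]; the characteristic polynomial is the product of (x - lambda_i), which multiplies out to x^6 - 18x^5 + 126x^4 - 432x^3 + 729x^2 - 486x. The coefficient of x^5 equals -trace(L) = -18, matching the sum of degrees. The eigenvalues sum to 18, which equals trace(L) = 2|E|.

x^6 - 18x^5 + 126x^4 - 432x^3 + 729x^2 - 486x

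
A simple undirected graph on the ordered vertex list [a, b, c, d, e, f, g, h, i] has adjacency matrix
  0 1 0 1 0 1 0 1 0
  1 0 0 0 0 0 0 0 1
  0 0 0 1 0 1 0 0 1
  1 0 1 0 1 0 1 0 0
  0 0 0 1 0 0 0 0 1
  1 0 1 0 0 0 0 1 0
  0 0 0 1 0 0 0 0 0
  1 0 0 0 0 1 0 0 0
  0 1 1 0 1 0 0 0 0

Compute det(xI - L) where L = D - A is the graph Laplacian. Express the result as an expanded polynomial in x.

x^9 - 24x^8 + 240x^7 - 1300x^6 + 4149x^5 - 7940x^4 + 8839x^3 - 5200x^2 + 1233x

Reading degrees in the order [a, b, c, d, e, f, g, h, i] gives [4, 2, 3, 4, 2, 3, 1, 2, 3]; set D = diag(4, 2, 3, 4, 2, 3, 1, 2, 3) and form L = D - A. Computing det(xI - L) by cofactor expansion (or equivalently via sum-over-permutations) gives x^9 - 24x^8 + 240x^7 - 1300x^6 + 4149x^5 - 7940x^4 + 8839x^3 - 5200x^2 + 1233x. The coefficient of x^8 equals -trace(L) = -24, matching the sum of degrees. The eigenvalues sum to 24, which equals trace(L) = 2|E|. By the matrix-tree theorem the graph has (1/9) * product of the nonzero eigenvalues = 137 spanning trees.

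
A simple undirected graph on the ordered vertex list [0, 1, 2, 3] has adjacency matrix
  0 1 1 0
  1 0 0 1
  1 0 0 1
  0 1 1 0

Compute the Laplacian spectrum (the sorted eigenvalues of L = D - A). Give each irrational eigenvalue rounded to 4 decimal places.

With the vertex order [0, 1, 2, 3], the degrees are [2, 2, 2, 2], giving D = diag(2, 2, 2, 2) and L = D - A. The multiplicity of 0 as a Laplacian eigenvalue equals the number of connected components. By the matrix-tree theorem the graph has (1/4) * product of the nonzero eigenvalues = 4 spanning trees. The eigenvalues sum to 8, which equals trace(L) = 2|E|.

[0, 2, 2, 4]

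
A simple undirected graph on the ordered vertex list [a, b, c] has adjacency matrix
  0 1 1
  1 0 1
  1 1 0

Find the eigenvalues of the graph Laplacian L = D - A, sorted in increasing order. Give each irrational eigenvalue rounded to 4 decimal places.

Each diagonal entry of L is the vertex degree and each off-diagonal entry is -1 where an edge is present, 0 otherwise; in the order [a, b, c] the diagonal is [2, 2, 2]. Diagonalising L (or applying a numerical eigensolver to the 3x3 matrix) gives the spectrum above. The largest eigenvalue, 3, is at most the vertex count 3. The eigenvalues sum to 6, which equals trace(L) = 2|E|.

[0, 3, 3]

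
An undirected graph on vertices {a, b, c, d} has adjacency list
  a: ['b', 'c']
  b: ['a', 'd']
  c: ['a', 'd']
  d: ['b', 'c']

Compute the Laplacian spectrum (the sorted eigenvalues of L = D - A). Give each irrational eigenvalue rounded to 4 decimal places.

With the vertex order [a, b, c, d], the degrees are [2, 2, 2, 2], giving D = diag(2, 2, 2, 2) and L = D - A. Since every row of L sums to 0, the all-ones vector is in the kernel and 0 is an eigenvalue.

[0, 2, 2, 4]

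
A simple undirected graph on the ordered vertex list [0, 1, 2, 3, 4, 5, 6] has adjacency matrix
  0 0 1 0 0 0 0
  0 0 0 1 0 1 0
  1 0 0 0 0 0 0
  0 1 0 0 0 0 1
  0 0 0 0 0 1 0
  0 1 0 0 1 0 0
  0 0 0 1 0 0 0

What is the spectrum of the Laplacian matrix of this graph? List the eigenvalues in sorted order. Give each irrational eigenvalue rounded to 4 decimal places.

[0, 0, 0.3820, 1.3820, 2, 2.6180, 3.6180]

With the vertex order [0, 1, 2, 3, 4, 5, 6], the degrees are [1, 2, 1, 2, 1, 2, 1], giving D = diag(1, 2, 1, 2, 1, 2, 1) and L = D - A. The multiplicity of 0 as a Laplacian eigenvalue equals the number of connected components. The 2 zero eigenvalues correspond to the 2 connected components. There are 2 zeros in the spectrum, matching the 2 components.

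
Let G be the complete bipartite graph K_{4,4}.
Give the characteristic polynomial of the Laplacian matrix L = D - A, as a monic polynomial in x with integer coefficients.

x^8 - 32x^7 + 432x^6 - 3200x^5 + 14080x^4 - 36864x^3 + 53248x^2 - 32768x

The graph has 8 vertices and degree multiset [4, 4, 4, 4, 4, 4, 4, 4]; D is the diagonal matrix of degrees and L = D - A. Computing det(xI - L) by cofactor expansion (or equivalently via sum-over-permutations) gives x^8 - 32x^7 + 432x^6 - 3200x^5 + 14080x^4 - 36864x^3 + 53248x^2 - 32768x. The constant term is 0 because L is singular (the all-ones vector lies in its kernel).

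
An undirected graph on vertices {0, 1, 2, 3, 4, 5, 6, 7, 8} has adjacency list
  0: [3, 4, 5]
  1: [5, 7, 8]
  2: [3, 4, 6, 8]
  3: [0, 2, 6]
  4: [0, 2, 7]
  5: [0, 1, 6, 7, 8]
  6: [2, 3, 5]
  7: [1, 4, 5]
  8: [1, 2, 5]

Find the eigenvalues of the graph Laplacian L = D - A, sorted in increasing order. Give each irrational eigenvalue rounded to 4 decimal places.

[0, 1.3743, 2.0199, 3, 3, 3.9160, 4.5590, 5.6566, 6.4741]

Each diagonal entry of L is the vertex degree and each off-diagonal entry is -1 where an edge is present, 0 otherwise; in the order [0, 1, 2, 3, 4, 5, 6, 7, 8] the diagonal is [3, 3, 4, 3, 3, 5, 3, 3, 3]. The multiplicity of 0 as a Laplacian eigenvalue equals the number of connected components. The single zero eigenvalue shows the graph is connected. There is one zero in the spectrum, matching the 1 component. By the matrix-tree theorem the graph has (1/9) * product of the nonzero eigenvalues = 1815 spanning trees.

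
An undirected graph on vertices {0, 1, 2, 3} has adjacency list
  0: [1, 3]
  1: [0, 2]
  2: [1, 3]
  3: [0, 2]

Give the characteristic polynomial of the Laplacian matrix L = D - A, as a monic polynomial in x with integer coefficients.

With the vertex order [0, 1, 2, 3], the degrees are [2, 2, 2, 2], giving D = diag(2, 2, 2, 2) and L = D - A. The eigenvalues of L are [0, 2, 2, 4]; the characteristic polynomial is the product of (x - lambda_i), which multiplies out to x^4 - 8x^3 + 20x^2 - 16x. The constant term is 0 because L is singular (the all-ones vector lies in its kernel).

x^4 - 8x^3 + 20x^2 - 16x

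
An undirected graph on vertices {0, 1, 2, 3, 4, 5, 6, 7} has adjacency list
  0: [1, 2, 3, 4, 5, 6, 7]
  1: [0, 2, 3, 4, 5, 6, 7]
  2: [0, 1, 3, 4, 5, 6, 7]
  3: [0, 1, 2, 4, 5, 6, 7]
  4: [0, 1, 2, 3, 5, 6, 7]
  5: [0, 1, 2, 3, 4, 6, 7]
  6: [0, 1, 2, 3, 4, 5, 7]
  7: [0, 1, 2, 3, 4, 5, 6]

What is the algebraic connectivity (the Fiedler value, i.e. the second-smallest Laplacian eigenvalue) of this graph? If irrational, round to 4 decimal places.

Reading degrees in the order [0, 1, 2, 3, 4, 5, 6, 7] gives [7, 7, 7, 7, 7, 7, 7, 7]; set D = diag(7, 7, 7, 7, 7, 7, 7, 7) and form L = D - A. The sorted Laplacian eigenvalues are [0, 8, 8, 8, 8, 8, 8, 8]; the algebraic connectivity is the second entry, 8. The eigenvalues sum to 56, which equals trace(L) = 2|E|.

8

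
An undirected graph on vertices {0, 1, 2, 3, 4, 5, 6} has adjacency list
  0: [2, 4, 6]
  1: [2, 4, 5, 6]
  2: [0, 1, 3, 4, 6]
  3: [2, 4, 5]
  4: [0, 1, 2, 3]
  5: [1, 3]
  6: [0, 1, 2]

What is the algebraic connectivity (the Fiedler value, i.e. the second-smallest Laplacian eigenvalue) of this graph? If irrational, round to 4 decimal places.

Reading degrees in the order [0, 1, 2, 3, 4, 5, 6] gives [3, 4, 5, 3, 4, 2, 3]; set D = diag(3, 4, 5, 3, 4, 2, 3) and form L = D - A. The smallest Laplacian eigenvalue is always 0. The next one, lambda_2 = 1.5205, measures how hard the graph is to disconnect: larger values mean better connectivity. The eigenvalues sum to 24, which equals trace(L) = 2|E|.

1.5205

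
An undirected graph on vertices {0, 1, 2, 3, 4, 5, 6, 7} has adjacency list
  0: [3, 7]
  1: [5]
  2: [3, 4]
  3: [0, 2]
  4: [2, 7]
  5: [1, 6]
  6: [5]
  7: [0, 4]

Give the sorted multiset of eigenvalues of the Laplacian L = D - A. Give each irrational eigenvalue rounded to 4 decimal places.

Each diagonal entry of L is the vertex degree and each off-diagonal entry is -1 where an edge is present, 0 otherwise; in the order [0, 1, 2, 3, 4, 5, 6, 7] the diagonal is [2, 1, 2, 2, 2, 2, 1, 2]. Diagonalising L (or applying a numerical eigensolver to the 8x8 matrix) gives the spectrum above. The 2 zero eigenvalues correspond to the 2 connected components.

[0, 0, 1, 1.3820, 1.3820, 3, 3.6180, 3.6180]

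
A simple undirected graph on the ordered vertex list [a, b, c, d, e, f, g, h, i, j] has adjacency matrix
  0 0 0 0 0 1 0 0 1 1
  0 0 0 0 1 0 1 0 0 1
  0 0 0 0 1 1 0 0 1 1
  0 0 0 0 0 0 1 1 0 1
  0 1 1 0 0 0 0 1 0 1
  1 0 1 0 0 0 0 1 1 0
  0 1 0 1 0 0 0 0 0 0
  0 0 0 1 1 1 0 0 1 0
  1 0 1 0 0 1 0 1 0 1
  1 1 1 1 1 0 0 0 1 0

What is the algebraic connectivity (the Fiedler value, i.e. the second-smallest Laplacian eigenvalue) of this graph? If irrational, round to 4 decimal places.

Reading degrees in the order [a, b, c, d, e, f, g, h, i, j] gives [3, 3, 4, 3, 4, 4, 2, 4, 5, 6]; set D = diag(3, 3, 4, 3, 4, 4, 2, 4, 5, 6) and form L = D - A. The smallest Laplacian eigenvalue is always 0. The next one, lambda_2 = 1.1062, measures how hard the graph is to disconnect: larger values mean better connectivity. The largest eigenvalue, 7.4787, is at most the vertex count 10.

1.1062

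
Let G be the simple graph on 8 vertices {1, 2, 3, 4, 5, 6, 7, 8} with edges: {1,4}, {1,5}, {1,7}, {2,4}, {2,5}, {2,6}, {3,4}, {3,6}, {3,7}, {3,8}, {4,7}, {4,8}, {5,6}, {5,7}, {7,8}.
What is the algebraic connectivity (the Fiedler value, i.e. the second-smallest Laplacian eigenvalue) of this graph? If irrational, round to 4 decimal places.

1.8111

With the vertex order [1, 2, 3, 4, 5, 6, 7, 8], the degrees are [3, 3, 4, 5, 4, 3, 5, 3], giving D = diag(3, 3, 4, 5, 4, 3, 5, 3) and L = D - A. Computing the eigenvalues of L and sorting gives [0, 1.8111, 2.4384, 3.5431, 4.4569, 5, 6.1889, 6.5616]. The Fiedler value lambda_2 = 1.8111 is strictly positive, so the graph is connected.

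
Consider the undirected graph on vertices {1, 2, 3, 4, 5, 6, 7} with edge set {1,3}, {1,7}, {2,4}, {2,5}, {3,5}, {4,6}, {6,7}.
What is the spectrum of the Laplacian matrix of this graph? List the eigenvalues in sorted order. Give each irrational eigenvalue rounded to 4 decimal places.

Reading degrees in the order [1, 2, 3, 4, 5, 6, 7] gives [2, 2, 2, 2, 2, 2, 2]; set D = diag(2, 2, 2, 2, 2, 2, 2) and form L = D - A. The multiplicity of 0 as a Laplacian eigenvalue equals the number of connected components. The single zero eigenvalue shows the graph is connected. The largest eigenvalue, 3.8019, is at most the vertex count 7. By the matrix-tree theorem the graph has (1/7) * product of the nonzero eigenvalues = 7 spanning trees.

[0, 0.7530, 0.7530, 2.4450, 2.4450, 3.8019, 3.8019]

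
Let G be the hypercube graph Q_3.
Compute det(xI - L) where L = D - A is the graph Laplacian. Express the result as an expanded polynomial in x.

x^8 - 24x^7 + 240x^6 - 1296x^5 + 4080x^4 - 7488x^3 + 7424x^2 - 3072x

The graph has 8 vertices and degree multiset [3, 3, 3, 3, 3, 3, 3, 3]; D is the diagonal matrix of degrees and L = D - A. Computing det(xI - L) by cofactor expansion (or equivalently via sum-over-permutations) gives x^8 - 24x^7 + 240x^6 - 1296x^5 + 4080x^4 - 7488x^3 + 7424x^2 - 3072x. The coefficient of x^7 equals -trace(L) = -24, matching the sum of degrees. The eigenvalues sum to 24, which equals trace(L) = 2|E|.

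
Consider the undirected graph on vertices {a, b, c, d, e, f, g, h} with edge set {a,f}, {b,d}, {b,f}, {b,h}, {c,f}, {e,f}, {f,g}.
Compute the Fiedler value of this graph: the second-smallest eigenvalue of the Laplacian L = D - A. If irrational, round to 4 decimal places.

Each diagonal entry of L is the vertex degree and each off-diagonal entry is -1 where an edge is present, 0 otherwise; in the order [a, b, c, d, e, f, g, h] the diagonal is [1, 3, 1, 1, 1, 5, 1, 1]. The smallest Laplacian eigenvalue is always 0. The next one, lambda_2 = 0.3738, measures how hard the graph is to disconnect: larger values mean better connectivity. The eigenvalues sum to 14, which equals trace(L) = 2|E|.

0.3738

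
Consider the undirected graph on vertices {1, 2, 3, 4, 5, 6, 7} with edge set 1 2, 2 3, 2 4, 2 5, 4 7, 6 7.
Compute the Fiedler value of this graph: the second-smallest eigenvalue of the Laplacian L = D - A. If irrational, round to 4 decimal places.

Each diagonal entry of L is the vertex degree and each off-diagonal entry is -1 where an edge is present, 0 otherwise; in the order [1, 2, 3, 4, 5, 6, 7] the diagonal is [1, 4, 1, 2, 1, 1, 2]. The sorted Laplacian eigenvalues are [0, 0.2955, 1, 1, 1.4911, 3.1169, 5.0965]; the algebraic connectivity is the second entry, 0.2955. There is one zero in the spectrum, matching the 1 component. The largest eigenvalue, 5.0965, is at most the vertex count 7.

0.2955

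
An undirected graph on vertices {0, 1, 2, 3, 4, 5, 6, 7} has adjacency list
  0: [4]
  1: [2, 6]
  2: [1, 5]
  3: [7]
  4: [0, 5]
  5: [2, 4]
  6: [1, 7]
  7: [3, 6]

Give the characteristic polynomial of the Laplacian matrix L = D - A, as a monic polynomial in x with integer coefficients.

x^8 - 14x^7 + 78x^6 - 220x^5 + 330x^4 - 252x^3 + 84x^2 - 8x

Each diagonal entry of L is the vertex degree and each off-diagonal entry is -1 where an edge is present, 0 otherwise; in the order [0, 1, 2, 3, 4, 5, 6, 7] the diagonal is [1, 2, 2, 1, 2, 2, 2, 2]. L has integer entries, so p(x) = det(xI - L) has integer coefficients. Expanding the determinant yields x^8 - 14x^7 + 78x^6 - 220x^5 + 330x^4 - 252x^3 + 84x^2 - 8x. The coefficient of x^7 equals -trace(L) = -14, matching the sum of degrees. There is one zero in the spectrum, matching the 1 component.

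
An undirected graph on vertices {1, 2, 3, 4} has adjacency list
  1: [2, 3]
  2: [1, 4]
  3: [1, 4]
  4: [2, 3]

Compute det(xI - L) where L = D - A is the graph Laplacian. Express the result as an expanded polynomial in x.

With the vertex order [1, 2, 3, 4], the degrees are [2, 2, 2, 2], giving D = diag(2, 2, 2, 2) and L = D - A. Computing det(xI - L) by cofactor expansion (or equivalently via sum-over-permutations) gives x^4 - 8x^3 + 20x^2 - 16x. Since p(0) = det(-L) = 0, x divides p(x). By the matrix-tree theorem the graph has (1/4) * product of the nonzero eigenvalues = 4 spanning trees.

x^4 - 8x^3 + 20x^2 - 16x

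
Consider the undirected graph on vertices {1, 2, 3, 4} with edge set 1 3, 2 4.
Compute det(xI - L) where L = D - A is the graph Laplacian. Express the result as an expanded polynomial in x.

Reading degrees in the order [1, 2, 3, 4] gives [1, 1, 1, 1]; set D = diag(1, 1, 1, 1) and form L = D - A. Computing det(xI - L) by cofactor expansion (or equivalently via sum-over-permutations) gives x^4 - 4x^3 + 4x^2. Since p(0) = det(-L) = 0, x divides p(x). The largest eigenvalue, 2, is at most the vertex count 4.

x^4 - 4x^3 + 4x^2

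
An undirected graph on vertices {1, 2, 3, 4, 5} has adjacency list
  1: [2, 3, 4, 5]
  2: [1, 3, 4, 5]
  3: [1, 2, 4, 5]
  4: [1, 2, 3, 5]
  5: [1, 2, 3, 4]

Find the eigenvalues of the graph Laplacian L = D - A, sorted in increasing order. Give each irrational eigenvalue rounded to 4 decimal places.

[0, 5, 5, 5, 5]

Reading degrees in the order [1, 2, 3, 4, 5] gives [4, 4, 4, 4, 4]; set D = diag(4, 4, 4, 4, 4) and form L = D - A. Diagonalising L (or applying a numerical eigensolver to the 5x5 matrix) gives the spectrum above. There is one zero in the spectrum, matching the 1 component.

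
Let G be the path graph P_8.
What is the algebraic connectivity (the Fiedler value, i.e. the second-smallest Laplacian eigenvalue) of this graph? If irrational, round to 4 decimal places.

0.1522

The graph has 8 vertices and degree multiset [2, 2, 2, 2, 2, 2, 1, 1]; D is the diagonal matrix of degrees and L = D - A. Computing the eigenvalues of L and sorting gives [0, 0.1522, 0.5858, 1.2346, 2, 2.7654, 3.4142, 3.8478]. The Fiedler value lambda_2 = 0.1522 is strictly positive, so the graph is connected. The largest eigenvalue, 3.8478, is at most the vertex count 8.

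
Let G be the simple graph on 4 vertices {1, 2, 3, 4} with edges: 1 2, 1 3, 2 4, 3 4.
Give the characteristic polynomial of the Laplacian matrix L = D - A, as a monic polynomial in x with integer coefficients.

x^4 - 8x^3 + 20x^2 - 16x

With the vertex order [1, 2, 3, 4], the degrees are [2, 2, 2, 2], giving D = diag(2, 2, 2, 2) and L = D - A. The eigenvalues of L are [0, 2, 2, 4]; the characteristic polynomial is the product of (x - lambda_i), which multiplies out to x^4 - 8x^3 + 20x^2 - 16x. Since p(0) = det(-L) = 0, x divides p(x).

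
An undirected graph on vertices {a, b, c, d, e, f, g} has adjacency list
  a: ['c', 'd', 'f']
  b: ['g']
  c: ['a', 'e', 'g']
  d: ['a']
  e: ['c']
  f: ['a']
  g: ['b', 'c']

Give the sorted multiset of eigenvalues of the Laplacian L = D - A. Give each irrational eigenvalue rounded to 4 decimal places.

Reading degrees in the order [a, b, c, d, e, f, g] gives [3, 1, 3, 1, 1, 1, 2]; set D = diag(3, 1, 3, 1, 1, 1, 2) and form L = D - A. Diagonalising L (or applying a numerical eigensolver to the 7x7 matrix) gives the spectrum above.

[0, 0.3217, 0.6802, 1, 2.1397, 3.2297, 4.6287]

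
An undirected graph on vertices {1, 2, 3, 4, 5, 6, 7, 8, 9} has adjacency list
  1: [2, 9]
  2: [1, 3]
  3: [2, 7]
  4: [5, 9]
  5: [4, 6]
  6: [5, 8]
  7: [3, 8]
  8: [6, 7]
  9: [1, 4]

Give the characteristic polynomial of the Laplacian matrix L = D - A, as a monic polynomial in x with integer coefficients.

x^9 - 18x^8 + 135x^7 - 546x^6 + 1287x^5 - 1782x^4 + 1386x^3 - 540x^2 + 81x

With the vertex order [1, 2, 3, 4, 5, 6, 7, 8, 9], the degrees are [2, 2, 2, 2, 2, 2, 2, 2, 2], giving D = diag(2, 2, 2, 2, 2, 2, 2, 2, 2) and L = D - A. Computing det(xI - L) by cofactor expansion (or equivalently via sum-over-permutations) gives x^9 - 18x^8 + 135x^7 - 546x^6 + 1287x^5 - 1782x^4 + 1386x^3 - 540x^2 + 81x. Since p(0) = det(-L) = 0, x divides p(x). The eigenvalues sum to 18, which equals trace(L) = 2|E|.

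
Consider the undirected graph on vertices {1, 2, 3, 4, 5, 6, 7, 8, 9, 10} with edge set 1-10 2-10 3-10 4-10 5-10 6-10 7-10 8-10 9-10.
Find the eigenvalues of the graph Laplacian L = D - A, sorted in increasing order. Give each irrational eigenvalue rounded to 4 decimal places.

With the vertex order [1, 2, 3, 4, 5, 6, 7, 8, 9, 10], the degrees are [1, 1, 1, 1, 1, 1, 1, 1, 1, 9], giving D = diag(1, 1, 1, 1, 1, 1, 1, 1, 1, 9) and L = D - A. L is symmetric positive semidefinite, so every eigenvalue is real and nonnegative. The single zero eigenvalue shows the graph is connected. By the matrix-tree theorem the graph has (1/10) * product of the nonzero eigenvalues = 1 spanning tree.

[0, 1, 1, 1, 1, 1, 1, 1, 1, 10]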